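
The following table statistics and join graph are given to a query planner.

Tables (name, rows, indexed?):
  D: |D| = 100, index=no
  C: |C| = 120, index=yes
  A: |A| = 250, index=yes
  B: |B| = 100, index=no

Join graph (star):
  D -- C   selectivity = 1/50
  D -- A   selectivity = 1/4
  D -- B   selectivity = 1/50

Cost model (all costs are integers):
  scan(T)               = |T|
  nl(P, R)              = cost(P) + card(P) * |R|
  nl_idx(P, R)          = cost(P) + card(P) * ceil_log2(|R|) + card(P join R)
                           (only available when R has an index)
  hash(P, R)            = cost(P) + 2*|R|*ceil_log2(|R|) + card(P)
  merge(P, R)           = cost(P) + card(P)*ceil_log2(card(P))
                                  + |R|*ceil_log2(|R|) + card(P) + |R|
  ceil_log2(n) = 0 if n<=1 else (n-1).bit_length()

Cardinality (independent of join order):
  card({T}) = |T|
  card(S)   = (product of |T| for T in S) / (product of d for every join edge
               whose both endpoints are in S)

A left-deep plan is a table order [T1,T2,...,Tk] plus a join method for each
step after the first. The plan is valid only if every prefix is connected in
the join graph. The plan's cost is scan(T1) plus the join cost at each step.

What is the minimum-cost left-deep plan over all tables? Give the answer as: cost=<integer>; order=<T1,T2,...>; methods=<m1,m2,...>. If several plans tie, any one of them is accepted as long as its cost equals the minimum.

Selinger DP (subsets sized 1..n):
  {D}: scan cost=100, card=100
  {C}: scan cost=120, card=120
  {A}: scan cost=250, card=250
  {B}: scan cost=100, card=100
  {CD}: card=240; try (C,nl_idx)→1040, (D,hash)→1640, (C,merge)→1860, (D,merge)→1880, (C,hash)→1880, (C,nl)→12100 …(+1); best=1040 via (C,nl_idx)
  {AD}: card=6250; try (D,hash)→1900, (A,merge)→3150, (D,merge)→3300, (A,hash)→4200, (A,nl_idx)→7150, (A,nl)→25100 …(+1); best=1900 via (D,hash)
  {BD}: card=200; try (D,hash)→1600, (B,hash)→1600, (D,merge)→1700, (B,merge)→1700, (D,nl)→10100, (B,nl)→10100; best=1600 via (D,hash)
  {ACD}: card=15000; try (A,hash)→5280, (A,merge)→5450, (C,hash)→9830, (A,nl_idx)→17960, (C,nl_idx)→60650, (A,nl)→61040 …(+2); best=5280 via (A,hash)
  {BCD}: card=480; try (B,hash)→2680, (C,hash)→3480, (C,nl_idx)→3480, (B,merge)→4000, (C,merge)→4360, (B,nl)→25040 …(+1); best=2680 via (B,hash)
  {ABD}: card=12500; try (A,merge)→5650, (A,hash)→5800, (B,hash)→9550, (A,nl_idx)→15700, (A,nl)→51600, (B,merge)→90200 …(+1); best=5650 via (A,merge)
  {ABCD}: card=30000; try (A,hash)→7160, (A,merge)→9730, (C,hash)→19830, (B,hash)→21680, (A,nl_idx)→36520, (A,nl)→122680 …(+5); best=7160 via (A,hash)

cost=7160; order=D,C,B,A; methods=nl_idx,hash,hash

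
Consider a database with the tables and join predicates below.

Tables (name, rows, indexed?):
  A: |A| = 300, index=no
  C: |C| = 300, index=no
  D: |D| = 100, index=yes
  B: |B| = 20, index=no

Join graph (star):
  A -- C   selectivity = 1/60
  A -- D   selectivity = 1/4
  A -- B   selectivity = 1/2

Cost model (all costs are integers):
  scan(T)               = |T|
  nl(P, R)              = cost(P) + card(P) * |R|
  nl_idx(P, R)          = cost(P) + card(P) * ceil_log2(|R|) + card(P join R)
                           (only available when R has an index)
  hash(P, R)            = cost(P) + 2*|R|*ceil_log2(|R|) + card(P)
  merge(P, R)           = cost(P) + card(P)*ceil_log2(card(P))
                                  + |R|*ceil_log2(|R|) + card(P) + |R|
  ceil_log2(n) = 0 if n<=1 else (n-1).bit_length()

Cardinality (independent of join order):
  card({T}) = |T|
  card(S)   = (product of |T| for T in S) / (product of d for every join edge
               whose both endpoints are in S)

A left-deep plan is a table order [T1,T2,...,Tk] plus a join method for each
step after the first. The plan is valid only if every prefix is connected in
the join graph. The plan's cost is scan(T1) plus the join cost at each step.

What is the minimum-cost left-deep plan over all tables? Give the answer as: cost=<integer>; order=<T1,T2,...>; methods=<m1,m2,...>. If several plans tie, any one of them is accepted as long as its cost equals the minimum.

Selinger DP (subsets sized 1..n):
  {A}: scan cost=300, card=300
  {C}: scan cost=300, card=300
  {D}: scan cost=100, card=100
  {B}: scan cost=20, card=20
  {AC}: card=1500; try (C,hash)→6000, (A,hash)→6000, (C,merge)→6300, (A,merge)→6300, (C,nl)→90300, (A,nl)→90300; best=6000 via (C,hash)
  {AD}: card=7500; try (D,hash)→2000, (A,merge)→3900, (D,merge)→4100, (A,hash)→5600, (D,nl_idx)→9900, (A,nl)→30100 …(+1); best=2000 via (D,hash)
  {AB}: card=3000; try (B,hash)→800, (A,merge)→3140, (B,merge)→3420, (A,hash)→5440, (A,nl)→6020, (B,nl)→6300; best=800 via (B,hash)
  {ACD}: card=37500; try (D,hash)→8900, (C,hash)→14900, (D,merge)→24800, (D,nl_idx)→54000, (C,merge)→110000, (D,nl)→156000 …(+1); best=8900 via (D,hash)
  {ABC}: card=15000; try (B,hash)→7700, (C,hash)→9200, (B,merge)→24120, (B,nl)→36000, (C,merge)→42800, (C,nl)→900800; best=7700 via (B,hash)
  {ABD}: card=75000; try (D,hash)→5200, (B,hash)→9700, (D,merge)→40600, (D,nl_idx)→96800, (B,merge)→107120, (B,nl)→152000 …(+1); best=5200 via (D,hash)
  {ABCD}: card=375000; try (D,hash)→24100, (B,hash)→46600, (C,hash)→85600, (D,merge)→233500, (D,nl_idx)→487700, (B,merge)→646520 …(+4); best=24100 via (D,hash)

cost=24100; order=A,C,B,D; methods=hash,hash,hash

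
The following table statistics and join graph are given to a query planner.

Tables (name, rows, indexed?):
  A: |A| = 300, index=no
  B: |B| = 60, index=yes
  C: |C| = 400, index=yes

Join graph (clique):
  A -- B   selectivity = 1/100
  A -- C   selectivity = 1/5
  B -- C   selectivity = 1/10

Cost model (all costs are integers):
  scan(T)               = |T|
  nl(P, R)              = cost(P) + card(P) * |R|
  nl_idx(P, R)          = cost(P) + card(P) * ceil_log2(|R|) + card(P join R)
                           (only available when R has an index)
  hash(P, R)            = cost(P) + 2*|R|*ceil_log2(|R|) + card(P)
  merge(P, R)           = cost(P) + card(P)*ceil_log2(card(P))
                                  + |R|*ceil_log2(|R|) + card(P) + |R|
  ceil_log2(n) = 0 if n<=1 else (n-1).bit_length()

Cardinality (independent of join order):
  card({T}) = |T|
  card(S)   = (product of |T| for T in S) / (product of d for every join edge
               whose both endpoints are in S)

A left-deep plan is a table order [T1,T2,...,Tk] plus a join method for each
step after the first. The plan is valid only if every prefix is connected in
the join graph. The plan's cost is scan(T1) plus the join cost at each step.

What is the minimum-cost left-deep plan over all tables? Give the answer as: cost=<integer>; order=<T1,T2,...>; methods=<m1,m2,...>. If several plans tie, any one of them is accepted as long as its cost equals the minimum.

cost=4380; order=A,B,C; methods=hash,nl_idx

Selinger DP (subsets sized 1..n):
  {A}: scan cost=300, card=300
  {B}: scan cost=60, card=60
  {C}: scan cost=400, card=400
  {AB}: card=180; try (B,hash)→1320, (B,nl_idx)→2280, (A,merge)→3480, (B,merge)→3720, (A,hash)→5520, (A,nl)→18060 …(+1); best=1320 via (B,hash)
  {AC}: card=24000; try (A,hash)→6200, (C,merge)→7300, (A,merge)→7400, (C,hash)→7800, (C,nl_idx)→27000, (C,nl)→120300 …(+1); best=6200 via (A,hash)
  {BC}: card=2400; try (B,hash)→1520, (C,nl_idx)→3000, (C,merge)→4480, (B,merge)→4820, (B,nl_idx)→5200, (C,hash)→7320 …(+2); best=1520 via (B,hash)
  {ABC}: card=1440; try (C,nl_idx)→4380, (C,merge)→6940, (C,hash)→8700, (A,hash)→9320, (B,hash)→30920, (A,merge)→35720 …(+5); best=4380 via (C,nl_idx)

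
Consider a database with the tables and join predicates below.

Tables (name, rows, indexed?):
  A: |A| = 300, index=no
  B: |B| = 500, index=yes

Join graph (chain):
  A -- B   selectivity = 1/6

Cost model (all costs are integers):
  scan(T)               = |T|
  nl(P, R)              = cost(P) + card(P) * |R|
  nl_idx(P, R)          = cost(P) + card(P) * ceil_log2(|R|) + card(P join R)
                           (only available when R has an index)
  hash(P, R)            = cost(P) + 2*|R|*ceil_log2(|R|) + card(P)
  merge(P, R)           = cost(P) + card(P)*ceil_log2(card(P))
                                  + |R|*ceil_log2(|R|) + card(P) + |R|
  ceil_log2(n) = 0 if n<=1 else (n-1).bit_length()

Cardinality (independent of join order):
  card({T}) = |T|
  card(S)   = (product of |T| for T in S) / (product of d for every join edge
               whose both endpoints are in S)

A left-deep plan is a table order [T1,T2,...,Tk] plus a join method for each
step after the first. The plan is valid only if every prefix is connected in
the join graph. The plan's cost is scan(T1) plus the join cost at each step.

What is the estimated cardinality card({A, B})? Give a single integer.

25000

Tables in S: A(300), B(500)
Edges inside S: A-B(d=6)
numerator = 300 * 500 = 150000
denominator = 6 = 6
card(S) = 150000 / 6 = 25000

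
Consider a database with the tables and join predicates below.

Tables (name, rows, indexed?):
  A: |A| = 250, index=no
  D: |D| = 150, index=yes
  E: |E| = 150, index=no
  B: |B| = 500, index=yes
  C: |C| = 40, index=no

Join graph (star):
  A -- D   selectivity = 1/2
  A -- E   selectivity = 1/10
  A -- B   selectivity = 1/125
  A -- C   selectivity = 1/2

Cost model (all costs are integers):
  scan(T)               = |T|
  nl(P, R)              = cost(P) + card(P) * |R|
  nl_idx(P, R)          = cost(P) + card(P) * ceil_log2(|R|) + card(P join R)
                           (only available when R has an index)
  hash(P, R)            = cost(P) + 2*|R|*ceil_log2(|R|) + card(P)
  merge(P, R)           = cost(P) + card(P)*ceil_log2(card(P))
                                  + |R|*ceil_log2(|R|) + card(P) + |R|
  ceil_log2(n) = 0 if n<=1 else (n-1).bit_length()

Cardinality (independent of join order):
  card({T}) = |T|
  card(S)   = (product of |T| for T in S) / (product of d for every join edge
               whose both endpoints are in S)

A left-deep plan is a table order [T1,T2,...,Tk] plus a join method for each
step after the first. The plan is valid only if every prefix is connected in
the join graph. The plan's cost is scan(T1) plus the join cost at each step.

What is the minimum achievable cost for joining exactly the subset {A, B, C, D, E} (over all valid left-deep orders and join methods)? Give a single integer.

Selinger DP over subsets of {A,B,C,D,E}:
  {A}: scan cost=250, card=250
  {D}: scan cost=150, card=150
  {E}: scan cost=150, card=150
  {B}: scan cost=500, card=500
  {C}: scan cost=40, card=40
  {AD}: card=18750; try (D,hash)→2900, (A,merge)→3750, (D,merge)→3850, (A,hash)→4300, (D,nl_idx)→21000, (A,nl)→37650 …(+1); best=2900 via (D,hash)
  {AE}: card=3750; try (E,hash)→2900, (A,merge)→3750, (E,merge)→3850, (A,hash)→4300, (A,nl)→37650, (E,nl)→37750; best=2900 via (E,hash)
  {AB}: card=1000; try (B,nl_idx)→3500, (A,hash)→5000, (B,merge)→7500, (A,merge)→7750, (B,hash)→9500, (B,nl)→125250 …(+1); best=3500 via (B,nl_idx)
  {AC}: card=5000; try (C,hash)→980, (A,merge)→2570, (C,merge)→2780, (A,hash)→4080, (A,nl)→10040, (C,nl)→10250; best=980 via (C,hash)
  {ADE}: card=281250; try (D,hash)→9050, (E,hash)→24050, (D,merge)→53000, (E,merge)→304250, (D,nl_idx)→314150, (D,nl)→565400 …(+1); best=9050 via (D,hash)
  {ABD}: card=75000; try (D,hash)→6900, (D,merge)→15850, (B,hash)→30650, (D,nl_idx)→86500, (D,nl)→153500, (B,nl_idx)→246650 …(+2); best=6900 via (D,hash)
  {ACD}: card=375000; try (D,hash)→8380, (C,hash)→22130, (D,merge)→72330, (C,merge)→303180, (D,nl_idx)→415980, (D,nl)→750980 …(+1); best=8380 via (D,hash)
  {ABE}: card=15000; try (E,hash)→6900, (B,hash)→15650, (E,merge)→15850, (B,nl_idx)→51650, (B,merge)→56650, (E,nl)→153500 …(+1); best=6900 via (E,hash)
  {ACE}: card=75000; try (C,hash)→7130, (E,hash)→8380, (C,merge)→51930, (E,merge)→72330, (C,nl)→152900, (E,nl)→750980; best=7130 via (C,hash)
  {ABC}: card=20000; try (C,hash)→4980, (C,merge)→14780, (B,hash)→14980, (C,nl)→43500, (B,nl_idx)→65980, (B,merge)→75980 …(+1); best=4980 via (C,hash)
  {ABDE}: card=1125000; try (D,hash)→24300, (E,hash)→84300, (D,merge)→233250, (B,hash)→299300, (D,nl_idx)→1251900, (E,merge)→1358250 …(+5); best=24300 via (D,hash)
  {ACDE}: card=5625000; try (D,hash)→84530, (C,hash)→290780, (E,hash)→385780, (D,merge)→1358480, (C,merge)→5634330, (D,nl_idx)→6232130 …(+4); best=84530 via (D,hash)
  {ABCD}: card=1500000; try (D,hash)→27380, (C,hash)→82380, (D,merge)→326330, (B,hash)→392380, (C,merge)→1357180, (D,nl_idx)→1664980 …(+5); best=27380 via (D,hash)
  {ABCE}: card=300000; try (C,hash)→22380, (E,hash)→27380, (B,hash)→91130, (C,merge)→232180, (E,merge)→326330, (C,nl)→606900 …(+4); best=22380 via (C,hash)
  {ABCDE}: card=22500000; try (D,hash)→324780, (C,hash)→1149780, (E,hash)→1529780, (B,hash)→5718530, (D,merge)→6023730, (C,merge)→24774580 …(+8); best=324780 via (D,hash)

324780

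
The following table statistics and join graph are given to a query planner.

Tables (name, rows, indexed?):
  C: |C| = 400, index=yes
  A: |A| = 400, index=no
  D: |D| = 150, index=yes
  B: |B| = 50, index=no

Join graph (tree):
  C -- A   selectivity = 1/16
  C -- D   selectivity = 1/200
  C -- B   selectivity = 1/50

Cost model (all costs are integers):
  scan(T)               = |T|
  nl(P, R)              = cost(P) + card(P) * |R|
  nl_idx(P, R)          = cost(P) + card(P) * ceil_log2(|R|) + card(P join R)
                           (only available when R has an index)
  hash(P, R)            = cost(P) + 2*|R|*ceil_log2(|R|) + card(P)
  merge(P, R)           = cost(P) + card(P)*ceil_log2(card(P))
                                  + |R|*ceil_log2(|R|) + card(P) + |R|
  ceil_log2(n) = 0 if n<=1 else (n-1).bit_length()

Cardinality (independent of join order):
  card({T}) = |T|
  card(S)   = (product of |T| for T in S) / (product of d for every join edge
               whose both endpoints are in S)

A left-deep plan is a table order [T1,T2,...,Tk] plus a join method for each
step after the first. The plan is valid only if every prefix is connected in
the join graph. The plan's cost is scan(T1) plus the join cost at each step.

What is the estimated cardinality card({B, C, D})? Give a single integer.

Tables in S: B(50), C(400), D(150)
Edges inside S: C-D(d=200), C-B(d=50)
numerator = 50 * 400 * 150 = 3000000
denominator = 200 * 50 = 10000
card(S) = 3000000 / 10000 = 300

300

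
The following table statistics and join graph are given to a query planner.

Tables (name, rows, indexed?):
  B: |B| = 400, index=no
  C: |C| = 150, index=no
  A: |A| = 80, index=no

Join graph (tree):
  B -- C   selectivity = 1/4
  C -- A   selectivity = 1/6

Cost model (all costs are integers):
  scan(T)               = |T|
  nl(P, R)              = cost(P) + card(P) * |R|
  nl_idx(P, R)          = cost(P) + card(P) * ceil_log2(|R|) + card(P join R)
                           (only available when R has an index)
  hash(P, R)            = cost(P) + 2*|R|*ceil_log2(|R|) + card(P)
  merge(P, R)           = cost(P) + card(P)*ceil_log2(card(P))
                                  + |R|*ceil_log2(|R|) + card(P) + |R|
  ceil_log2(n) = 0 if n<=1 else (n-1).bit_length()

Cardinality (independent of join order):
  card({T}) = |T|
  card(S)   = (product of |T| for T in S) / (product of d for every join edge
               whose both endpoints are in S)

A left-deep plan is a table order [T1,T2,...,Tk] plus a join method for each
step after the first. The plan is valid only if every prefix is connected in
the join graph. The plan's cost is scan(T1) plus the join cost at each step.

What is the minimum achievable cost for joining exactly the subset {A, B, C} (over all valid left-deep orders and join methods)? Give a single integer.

10620

Selinger DP over subsets of {A,B,C}:
  {B}: scan cost=400, card=400
  {C}: scan cost=150, card=150
  {A}: scan cost=80, card=80
  {BC}: card=15000; try (C,hash)→3200, (B,merge)→5500, (C,merge)→5750, (B,hash)→7500, (B,nl)→60150, (C,nl)→60400; best=3200 via (C,hash)
  {AC}: card=2000; try (A,hash)→1420, (C,merge)→2070, (A,merge)→2140, (C,hash)→2560, (C,nl)→12080, (A,nl)→12150; best=1420 via (A,hash)
  {ABC}: card=200000; try (B,hash)→10620, (A,hash)→19320, (B,merge)→29420, (A,merge)→228840, (B,nl)→801420, (A,nl)→1203200; best=10620 via (B,hash)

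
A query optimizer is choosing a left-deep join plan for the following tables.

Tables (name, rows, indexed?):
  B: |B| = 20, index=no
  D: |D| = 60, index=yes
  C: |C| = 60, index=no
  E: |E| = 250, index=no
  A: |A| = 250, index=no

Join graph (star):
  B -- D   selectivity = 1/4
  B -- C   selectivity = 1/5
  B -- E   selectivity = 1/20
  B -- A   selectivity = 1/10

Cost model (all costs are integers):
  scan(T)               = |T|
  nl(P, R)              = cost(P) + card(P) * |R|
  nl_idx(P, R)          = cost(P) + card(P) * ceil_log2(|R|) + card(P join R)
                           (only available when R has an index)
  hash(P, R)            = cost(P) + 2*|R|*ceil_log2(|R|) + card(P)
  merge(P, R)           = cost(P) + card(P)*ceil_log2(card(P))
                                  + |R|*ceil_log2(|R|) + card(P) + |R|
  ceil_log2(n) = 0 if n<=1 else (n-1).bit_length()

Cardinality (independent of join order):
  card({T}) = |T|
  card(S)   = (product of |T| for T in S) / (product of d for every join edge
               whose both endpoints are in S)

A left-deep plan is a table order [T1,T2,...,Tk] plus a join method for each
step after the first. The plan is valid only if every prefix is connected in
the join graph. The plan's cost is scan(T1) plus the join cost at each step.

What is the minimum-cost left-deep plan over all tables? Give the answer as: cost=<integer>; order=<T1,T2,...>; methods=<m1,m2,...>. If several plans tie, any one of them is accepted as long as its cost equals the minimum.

Selinger DP (subsets sized 1..n):
  {B}: scan cost=20, card=20
  {D}: scan cost=60, card=60
  {C}: scan cost=60, card=60
  {E}: scan cost=250, card=250
  {A}: scan cost=250, card=250
  {BD}: card=300; try (B,hash)→320, (D,nl_idx)→440, (D,merge)→560, (B,merge)→600, (D,hash)→760, (D,nl)→1220 …(+1); best=320 via (B,hash)
  {BC}: card=240; try (B,hash)→320, (C,merge)→560, (B,merge)→600, (C,hash)→760, (C,nl)→1220, (B,nl)→1260; best=320 via (B,hash)
  {BE}: card=250; try (B,hash)→700, (E,merge)→2390, (B,merge)→2620, (E,hash)→4040, (E,nl)→5020, (B,nl)→5250; best=700 via (B,hash)
  {AB}: card=500; try (B,hash)→700, (A,merge)→2390, (B,merge)→2620, (A,hash)→4040, (A,nl)→5020, (B,nl)→5250; best=700 via (B,hash)
  {BCD}: card=3600; try (D,hash)→1280, (C,hash)→1340, (D,merge)→2900, (C,merge)→3740, (D,nl_idx)→5360, (D,nl)→14720 …(+1); best=1280 via (D,hash)
  {BDE}: card=3750; try (D,hash)→1670, (D,merge)→3370, (E,hash)→4620, (E,merge)→5570, (D,nl_idx)→5950, (D,nl)→15700 …(+1); best=1670 via (D,hash)
  {ABD}: card=7500; try (D,hash)→1920, (A,hash)→4620, (A,merge)→5570, (D,merge)→6120, (D,nl_idx)→11200, (D,nl)→30700 …(+1); best=1920 via (D,hash)
  {BCE}: card=3000; try (C,hash)→1670, (C,merge)→3370, (E,hash)→4560, (E,merge)→4730, (C,nl)→15700, (E,nl)→60320; best=1670 via (C,hash)
  {ABC}: card=6000; try (C,hash)→1920, (A,hash)→4560, (A,merge)→4730, (C,merge)→6120, (C,nl)→30700, (A,nl)→60320; best=1920 via (C,hash)
  {ABE}: card=6250; try (A,hash)→4950, (E,hash)→5200, (A,merge)→5200, (E,merge)→7950, (A,nl)→63200, (E,nl)→125700; best=4950 via (A,hash)
  {BCDE}: card=45000; try (D,hash)→5390, (C,hash)→6140, (E,hash)→8880, (D,merge)→41090, (E,merge)→50330, (C,merge)→50840 …(+4); best=5390 via (D,hash)
  {ABCD}: card=90000; try (D,hash)→8640, (A,hash)→8880, (C,hash)→10140, (A,merge)→50330, (D,merge)→86340, (C,merge)→107340 …(+4); best=8640 via (D,hash)
  {ABDE}: card=93750; try (A,hash)→9420, (D,hash)→11920, (E,hash)→13420, (A,merge)→52670, (D,merge)→92870, (E,merge)→109170 …(+4); best=9420 via (A,hash)
  {ABCE}: card=75000; try (A,hash)→8670, (E,hash)→11920, (C,hash)→11920, (A,merge)→42920, (E,merge)→88170, (C,merge)→92870 …(+3); best=8670 via (A,hash)
  {ABCDE}: card=1125000; try (A,hash)→54390, (D,hash)→84390, (E,hash)→102640, (C,hash)→103890, (A,merge)→772640, (D,merge)→1359090 …(+7); best=54390 via (A,hash)

cost=54390; order=E,B,C,D,A; methods=hash,hash,hash,hash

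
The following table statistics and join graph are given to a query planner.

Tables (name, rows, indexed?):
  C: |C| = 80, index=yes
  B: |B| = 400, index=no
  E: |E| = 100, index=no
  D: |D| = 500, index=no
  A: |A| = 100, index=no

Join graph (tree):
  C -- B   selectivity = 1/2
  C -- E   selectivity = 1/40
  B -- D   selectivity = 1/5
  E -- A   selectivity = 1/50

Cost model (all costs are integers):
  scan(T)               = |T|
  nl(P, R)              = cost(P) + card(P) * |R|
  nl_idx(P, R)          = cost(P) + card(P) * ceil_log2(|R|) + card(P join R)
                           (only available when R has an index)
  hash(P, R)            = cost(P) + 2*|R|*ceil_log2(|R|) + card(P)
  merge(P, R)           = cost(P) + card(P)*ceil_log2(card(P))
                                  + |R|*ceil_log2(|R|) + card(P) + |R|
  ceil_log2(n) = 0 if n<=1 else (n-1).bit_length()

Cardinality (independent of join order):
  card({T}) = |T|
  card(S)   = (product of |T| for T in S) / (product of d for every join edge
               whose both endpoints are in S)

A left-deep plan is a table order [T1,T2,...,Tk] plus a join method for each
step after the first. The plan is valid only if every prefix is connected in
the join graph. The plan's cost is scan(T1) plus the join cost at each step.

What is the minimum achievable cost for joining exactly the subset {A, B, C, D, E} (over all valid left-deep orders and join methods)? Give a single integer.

Selinger DP over subsets of {A,B,C,D,E}:
  {C}: scan cost=80, card=80
  {B}: scan cost=400, card=400
  {E}: scan cost=100, card=100
  {D}: scan cost=500, card=500
  {A}: scan cost=100, card=100
  {BC}: card=16000; try (C,hash)→1920, (B,merge)→4720, (C,merge)→5040, (B,hash)→7360, (C,nl_idx)→19200, (B,nl)→32080 …(+1); best=1920 via (C,hash)
  {CE}: card=200; try (C,nl_idx)→1000, (C,hash)→1320, (E,merge)→1520, (C,merge)→1540, (E,hash)→1560, (E,nl)→8080 …(+1); best=1000 via (C,nl_idx)
  {BD}: card=40000; try (B,hash)→8200, (D,merge)→9400, (B,merge)→9500, (D,hash)→9800, (D,nl)→200400, (B,nl)→200500; best=8200 via (B,hash)
  {AE}: card=200; try (E,hash)→1600, (A,hash)→1600, (E,merge)→1700, (A,merge)→1700, (E,nl)→10100, (A,nl)→10100; best=1600 via (E,hash)
  {BCE}: card=40000; try (B,merge)→6800, (B,hash)→8400, (E,hash)→19320, (B,nl)→81000, (E,merge)→242720, (E,nl)→1601920; best=6800 via (B,merge)
  {BCD}: card=1600000; try (D,hash)→26920, (C,hash)→49320, (D,merge)→246920, (C,merge)→688840, (C,nl_idx)→1888200, (C,nl)→3208200 …(+1); best=26920 via (D,hash)
  {ACE}: card=400; try (A,hash)→2600, (C,hash)→2920, (C,nl_idx)→3400, (A,merge)→3600, (C,merge)→4040, (C,nl)→17600 …(+1); best=2600 via (A,hash)
  {BCDE}: card=4000000; try (D,hash)→55800, (D,merge)→691800, (E,hash)→1628320, (D,nl)→20006800, (E,merge)→35227720, (E,nl)→160026920; best=55800 via (D,hash)
  {ABCE}: card=80000; try (B,hash)→10200, (B,merge)→10600, (A,hash)→48200, (B,nl)→162600, (A,merge)→687600, (A,nl)→4006800; best=10200 via (B,hash)
  {ABCDE}: card=8000000; try (D,hash)→99200, (D,merge)→1455200, (A,hash)→4057200, (D,nl)→40010200, (A,merge)→92056600, (A,nl)→400055800; best=99200 via (D,hash)

99200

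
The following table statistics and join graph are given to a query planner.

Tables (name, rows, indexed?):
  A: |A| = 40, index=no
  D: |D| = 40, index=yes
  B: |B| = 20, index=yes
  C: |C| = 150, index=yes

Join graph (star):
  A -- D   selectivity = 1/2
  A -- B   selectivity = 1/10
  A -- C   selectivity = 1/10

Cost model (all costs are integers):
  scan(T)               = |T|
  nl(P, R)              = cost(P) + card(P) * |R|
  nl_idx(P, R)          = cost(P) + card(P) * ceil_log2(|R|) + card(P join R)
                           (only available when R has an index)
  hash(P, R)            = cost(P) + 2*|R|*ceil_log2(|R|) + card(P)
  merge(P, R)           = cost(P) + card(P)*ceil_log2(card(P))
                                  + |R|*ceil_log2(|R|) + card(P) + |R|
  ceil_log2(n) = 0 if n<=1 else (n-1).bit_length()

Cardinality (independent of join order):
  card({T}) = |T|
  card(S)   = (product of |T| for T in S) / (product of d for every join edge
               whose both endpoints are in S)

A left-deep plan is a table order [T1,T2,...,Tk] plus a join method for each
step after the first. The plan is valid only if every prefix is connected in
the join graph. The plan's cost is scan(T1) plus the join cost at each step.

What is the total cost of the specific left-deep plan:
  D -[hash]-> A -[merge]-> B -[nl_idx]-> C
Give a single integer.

step 1: scan D: cost=40, card=40
step 2: join A via hash
    card(P join A) = 40*40/(2) = 800
    cost = 40 + 2*40*6 + 40 = 560
step 3: join B via merge
    card(P join B) = 800*20/(10) = 1600
    cost = 560 + 800*10 + 20*5 + 800 + 20 = 9480
step 4: join C via nl_idx
    card(P join C) = 1600*150/(10) = 24000
    cost = 9480 + 1600*8 + 24000 = 46280

46280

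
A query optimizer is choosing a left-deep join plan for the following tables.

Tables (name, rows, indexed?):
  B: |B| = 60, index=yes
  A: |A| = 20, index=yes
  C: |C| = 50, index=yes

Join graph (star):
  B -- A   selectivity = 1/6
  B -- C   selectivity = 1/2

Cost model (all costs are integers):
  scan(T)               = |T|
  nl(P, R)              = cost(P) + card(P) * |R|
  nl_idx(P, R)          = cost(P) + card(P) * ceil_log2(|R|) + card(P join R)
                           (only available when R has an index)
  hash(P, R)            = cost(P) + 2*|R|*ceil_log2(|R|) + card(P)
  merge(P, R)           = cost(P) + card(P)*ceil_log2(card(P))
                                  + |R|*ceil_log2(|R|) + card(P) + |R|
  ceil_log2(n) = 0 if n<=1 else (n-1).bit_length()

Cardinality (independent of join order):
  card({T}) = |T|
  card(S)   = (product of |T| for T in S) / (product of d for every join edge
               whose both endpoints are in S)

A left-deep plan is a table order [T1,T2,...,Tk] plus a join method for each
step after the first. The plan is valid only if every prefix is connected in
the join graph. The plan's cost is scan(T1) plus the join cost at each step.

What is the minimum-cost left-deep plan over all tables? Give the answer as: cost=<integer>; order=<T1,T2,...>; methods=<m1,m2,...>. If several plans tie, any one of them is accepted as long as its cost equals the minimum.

cost=1120; order=B,A,C; methods=hash,hash

Selinger DP (subsets sized 1..n):
  {B}: scan cost=60, card=60
  {A}: scan cost=20, card=20
  {C}: scan cost=50, card=50
  {AB}: card=200; try (A,hash)→320, (B,nl_idx)→340, (B,merge)→560, (A,nl_idx)→560, (A,merge)→600, (B,hash)→760 …(+2); best=320 via (A,hash)
  {BC}: card=1500; try (C,hash)→720, (B,hash)→820, (B,merge)→820, (C,merge)→830, (B,nl_idx)→1850, (C,nl_idx)→1920 …(+2); best=720 via (C,hash)
  {ABC}: card=5000; try (C,hash)→1120, (A,hash)→2420, (C,merge)→2470, (C,nl_idx)→6520, (C,nl)→10320, (A,nl_idx)→13220 …(+2); best=1120 via (C,hash)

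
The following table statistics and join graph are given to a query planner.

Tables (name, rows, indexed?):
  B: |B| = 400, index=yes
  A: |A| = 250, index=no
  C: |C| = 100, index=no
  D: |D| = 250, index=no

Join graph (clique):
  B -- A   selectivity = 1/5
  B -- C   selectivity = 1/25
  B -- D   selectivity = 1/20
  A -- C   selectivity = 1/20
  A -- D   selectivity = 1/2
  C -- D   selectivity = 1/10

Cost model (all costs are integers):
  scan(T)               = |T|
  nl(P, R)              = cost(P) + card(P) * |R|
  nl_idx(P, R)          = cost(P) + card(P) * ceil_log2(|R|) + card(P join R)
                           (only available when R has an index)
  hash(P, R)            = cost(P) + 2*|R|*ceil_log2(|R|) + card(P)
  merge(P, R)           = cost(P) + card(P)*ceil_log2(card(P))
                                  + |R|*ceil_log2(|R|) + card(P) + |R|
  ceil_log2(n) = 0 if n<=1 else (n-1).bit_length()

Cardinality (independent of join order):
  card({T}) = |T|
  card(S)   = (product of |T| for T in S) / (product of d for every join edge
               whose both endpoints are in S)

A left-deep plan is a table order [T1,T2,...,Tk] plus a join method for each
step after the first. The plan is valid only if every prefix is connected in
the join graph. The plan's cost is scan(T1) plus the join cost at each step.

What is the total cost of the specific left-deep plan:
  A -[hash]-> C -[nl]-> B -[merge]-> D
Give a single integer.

step 1: scan A: cost=250, card=250
step 2: join C via hash
    card(P join C) = 250*100/(20) = 1250
    cost = 250 + 2*100*7 + 250 = 1900
step 3: join B via nl
    card(P join B) = 1250*400/(5*25) = 4000
    cost = 1900 + 1250*400 = 501900
step 4: join D via merge
    card(P join D) = 4000*250/(20*2*10) = 2500
    cost = 501900 + 4000*12 + 250*8 + 4000 + 250 = 556150

556150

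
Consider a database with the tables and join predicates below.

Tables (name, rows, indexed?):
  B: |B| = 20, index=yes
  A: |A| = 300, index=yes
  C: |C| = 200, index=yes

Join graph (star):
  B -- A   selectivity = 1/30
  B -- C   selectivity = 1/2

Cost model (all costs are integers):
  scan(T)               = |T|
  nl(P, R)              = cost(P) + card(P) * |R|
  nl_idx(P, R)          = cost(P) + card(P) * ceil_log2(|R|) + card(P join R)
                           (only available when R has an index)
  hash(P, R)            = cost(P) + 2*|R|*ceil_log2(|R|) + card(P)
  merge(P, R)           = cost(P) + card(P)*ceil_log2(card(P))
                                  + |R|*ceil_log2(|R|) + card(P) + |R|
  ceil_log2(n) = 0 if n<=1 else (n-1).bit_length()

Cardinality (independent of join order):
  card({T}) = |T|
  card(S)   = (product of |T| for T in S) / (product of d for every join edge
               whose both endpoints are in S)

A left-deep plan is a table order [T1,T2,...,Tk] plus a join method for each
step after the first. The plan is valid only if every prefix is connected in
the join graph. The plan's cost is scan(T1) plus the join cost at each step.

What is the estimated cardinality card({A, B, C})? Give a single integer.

20000

Tables in S: A(300), B(20), C(200)
Edges inside S: B-A(d=30), B-C(d=2)
numerator = 300 * 20 * 200 = 1200000
denominator = 30 * 2 = 60
card(S) = 1200000 / 60 = 20000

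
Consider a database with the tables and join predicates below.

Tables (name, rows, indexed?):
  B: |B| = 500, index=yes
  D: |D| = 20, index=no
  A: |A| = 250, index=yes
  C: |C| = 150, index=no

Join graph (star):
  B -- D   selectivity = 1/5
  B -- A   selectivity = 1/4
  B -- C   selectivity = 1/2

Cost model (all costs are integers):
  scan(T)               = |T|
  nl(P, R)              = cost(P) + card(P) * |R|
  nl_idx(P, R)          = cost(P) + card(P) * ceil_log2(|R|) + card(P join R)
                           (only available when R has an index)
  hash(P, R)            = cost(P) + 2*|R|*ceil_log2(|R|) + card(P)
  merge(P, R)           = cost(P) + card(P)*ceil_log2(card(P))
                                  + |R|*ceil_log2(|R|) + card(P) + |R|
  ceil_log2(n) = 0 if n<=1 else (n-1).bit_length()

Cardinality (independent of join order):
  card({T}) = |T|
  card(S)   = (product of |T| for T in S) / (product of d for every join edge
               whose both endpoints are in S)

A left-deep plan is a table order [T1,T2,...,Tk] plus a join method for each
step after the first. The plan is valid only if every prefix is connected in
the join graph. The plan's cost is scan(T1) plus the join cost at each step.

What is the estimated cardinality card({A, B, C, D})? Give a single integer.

Tables in S: A(250), B(500), C(150), D(20)
Edges inside S: B-D(d=5), B-A(d=4), B-C(d=2)
numerator = 250 * 500 * 150 * 20 = 375000000
denominator = 5 * 4 * 2 = 40
card(S) = 375000000 / 40 = 9375000

9375000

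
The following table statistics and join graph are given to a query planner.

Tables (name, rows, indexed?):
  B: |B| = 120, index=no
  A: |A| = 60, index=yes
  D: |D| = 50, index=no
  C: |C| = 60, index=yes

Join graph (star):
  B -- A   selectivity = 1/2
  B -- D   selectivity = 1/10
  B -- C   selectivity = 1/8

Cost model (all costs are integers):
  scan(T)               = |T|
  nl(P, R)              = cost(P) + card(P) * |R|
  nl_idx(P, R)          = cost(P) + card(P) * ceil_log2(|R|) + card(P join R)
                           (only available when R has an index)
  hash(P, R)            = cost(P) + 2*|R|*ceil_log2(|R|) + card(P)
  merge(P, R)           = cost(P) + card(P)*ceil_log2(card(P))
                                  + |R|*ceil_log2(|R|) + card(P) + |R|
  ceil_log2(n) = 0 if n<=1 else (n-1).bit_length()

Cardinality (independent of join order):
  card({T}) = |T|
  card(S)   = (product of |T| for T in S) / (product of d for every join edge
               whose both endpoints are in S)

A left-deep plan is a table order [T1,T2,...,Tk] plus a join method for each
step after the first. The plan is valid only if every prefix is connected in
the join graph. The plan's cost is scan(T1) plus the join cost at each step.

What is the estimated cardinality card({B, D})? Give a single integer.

600

Tables in S: B(120), D(50)
Edges inside S: B-D(d=10)
numerator = 120 * 50 = 6000
denominator = 10 = 10
card(S) = 6000 / 10 = 600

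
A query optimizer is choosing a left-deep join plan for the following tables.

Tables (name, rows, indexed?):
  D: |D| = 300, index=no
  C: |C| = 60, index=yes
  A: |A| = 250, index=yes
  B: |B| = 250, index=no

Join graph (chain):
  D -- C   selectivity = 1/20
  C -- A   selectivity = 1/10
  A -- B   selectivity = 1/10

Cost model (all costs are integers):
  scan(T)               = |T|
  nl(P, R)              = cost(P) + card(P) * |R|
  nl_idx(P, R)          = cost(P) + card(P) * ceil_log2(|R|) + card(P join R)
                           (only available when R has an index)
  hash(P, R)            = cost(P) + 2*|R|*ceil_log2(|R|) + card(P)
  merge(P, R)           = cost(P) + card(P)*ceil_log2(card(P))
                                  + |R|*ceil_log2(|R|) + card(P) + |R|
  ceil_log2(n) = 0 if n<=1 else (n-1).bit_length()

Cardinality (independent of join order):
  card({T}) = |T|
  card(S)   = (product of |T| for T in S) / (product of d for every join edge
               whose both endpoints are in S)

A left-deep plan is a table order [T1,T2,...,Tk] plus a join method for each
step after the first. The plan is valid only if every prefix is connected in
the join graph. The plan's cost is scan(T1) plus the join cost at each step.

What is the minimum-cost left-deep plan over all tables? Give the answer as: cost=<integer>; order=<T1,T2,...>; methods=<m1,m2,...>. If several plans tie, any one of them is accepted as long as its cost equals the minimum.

Selinger DP (subsets sized 1..n):
  {D}: scan cost=300, card=300
  {C}: scan cost=60, card=60
  {A}: scan cost=250, card=250
  {B}: scan cost=250, card=250
  {CD}: card=900; try (C,hash)→1320, (C,nl_idx)→3000, (D,merge)→3480, (C,merge)→3720, (D,hash)→5520, (D,nl)→18060 …(+1); best=1320 via (C,hash)
  {AC}: card=1500; try (C,hash)→1220, (A,nl_idx)→2040, (A,merge)→2730, (C,merge)→2920, (C,nl_idx)→3250, (A,hash)→4120 …(+2); best=1220 via (C,hash)
  {AB}: card=6250; try (B,hash)→4500, (A,hash)→4500, (B,merge)→4750, (A,merge)→4750, (A,nl_idx)→8500, (B,nl)→62750 …(+1); best=4500 via (B,hash)
  {ACD}: card=22500; try (A,hash)→6220, (D,hash)→8120, (A,merge)→13470, (D,merge)→22220, (A,nl_idx)→31020, (A,nl)→226320 …(+1); best=6220 via (A,hash)
  {ABC}: card=37500; try (B,hash)→6720, (C,hash)→11470, (B,merge)→21470, (C,nl_idx)→79500, (C,merge)→92420, (B,nl)→376220 …(+1); best=6720 via (B,hash)
  {ABCD}: card=562500; try (B,hash)→32720, (D,hash)→49620, (B,merge)→368470, (D,merge)→647220, (B,nl)→5631220, (D,nl)→11256720; best=32720 via (B,hash)

cost=32720; order=D,C,A,B; methods=hash,hash,hash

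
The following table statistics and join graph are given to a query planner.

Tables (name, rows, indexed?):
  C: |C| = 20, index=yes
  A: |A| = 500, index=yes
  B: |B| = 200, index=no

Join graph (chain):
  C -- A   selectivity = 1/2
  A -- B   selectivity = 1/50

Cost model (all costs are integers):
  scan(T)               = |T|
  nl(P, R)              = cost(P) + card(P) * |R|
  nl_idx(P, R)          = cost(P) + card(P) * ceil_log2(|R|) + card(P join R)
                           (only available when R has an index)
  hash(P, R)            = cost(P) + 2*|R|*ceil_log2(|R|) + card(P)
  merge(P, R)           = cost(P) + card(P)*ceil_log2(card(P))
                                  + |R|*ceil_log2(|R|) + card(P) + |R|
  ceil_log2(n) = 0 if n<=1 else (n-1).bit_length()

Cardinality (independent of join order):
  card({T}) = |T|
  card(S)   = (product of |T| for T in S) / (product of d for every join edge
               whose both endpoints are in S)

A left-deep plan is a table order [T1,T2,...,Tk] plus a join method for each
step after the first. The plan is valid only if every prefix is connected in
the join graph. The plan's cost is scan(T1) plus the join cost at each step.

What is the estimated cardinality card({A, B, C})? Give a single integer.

20000

Tables in S: A(500), B(200), C(20)
Edges inside S: C-A(d=2), A-B(d=50)
numerator = 500 * 200 * 20 = 2000000
denominator = 2 * 50 = 100
card(S) = 2000000 / 100 = 20000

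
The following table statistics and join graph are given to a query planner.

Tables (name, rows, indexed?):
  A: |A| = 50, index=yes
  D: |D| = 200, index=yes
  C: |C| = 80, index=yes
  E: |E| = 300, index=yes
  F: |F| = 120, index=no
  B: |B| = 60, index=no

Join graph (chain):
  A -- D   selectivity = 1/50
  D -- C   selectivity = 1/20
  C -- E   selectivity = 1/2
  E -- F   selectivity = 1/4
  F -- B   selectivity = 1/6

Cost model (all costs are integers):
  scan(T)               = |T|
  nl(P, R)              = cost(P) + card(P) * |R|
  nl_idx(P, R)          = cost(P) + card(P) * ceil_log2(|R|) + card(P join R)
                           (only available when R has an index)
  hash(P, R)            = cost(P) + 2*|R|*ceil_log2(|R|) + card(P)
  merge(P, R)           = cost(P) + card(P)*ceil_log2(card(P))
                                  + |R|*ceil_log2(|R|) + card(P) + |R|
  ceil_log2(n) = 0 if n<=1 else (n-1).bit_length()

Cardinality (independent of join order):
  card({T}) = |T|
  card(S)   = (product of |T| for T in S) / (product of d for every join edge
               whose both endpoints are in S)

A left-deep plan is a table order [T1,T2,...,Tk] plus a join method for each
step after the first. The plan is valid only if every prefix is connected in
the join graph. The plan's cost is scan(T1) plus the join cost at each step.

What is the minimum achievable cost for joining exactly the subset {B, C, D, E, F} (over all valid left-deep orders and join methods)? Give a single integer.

3701880

Selinger DP over subsets of {B,C,D,E,F}:
  {D}: scan cost=200, card=200
  {C}: scan cost=80, card=80
  {E}: scan cost=300, card=300
  {F}: scan cost=120, card=120
  {B}: scan cost=60, card=60
  {CD}: card=800; try (D,nl_idx)→1520, (C,hash)→1520, (C,nl_idx)→2400, (D,merge)→2520, (C,merge)→2640, (D,hash)→3360 …(+2); best=1520 via (D,nl_idx)
  {CE}: card=12000; try (C,hash)→1720, (E,merge)→3720, (C,merge)→3940, (E,hash)→5560, (E,nl_idx)→12800, (C,nl_idx)→14400 …(+2); best=1720 via (C,hash)
  {EF}: card=9000; try (F,hash)→2280, (E,merge)→4080, (F,merge)→4260, (E,hash)→5640, (E,nl_idx)→10200, (E,nl)→36120 …(+1); best=2280 via (F,hash)
  {BF}: card=1200; try (B,hash)→960, (F,merge)→1440, (B,merge)→1500, (F,hash)→1800, (F,nl)→7260, (B,nl)→7320; best=960 via (B,hash)
  {CDE}: card=120000; try (E,hash)→7720, (E,merge)→13320, (D,hash)→16920, (E,nl_idx)→128720, (D,merge)→183520, (D,nl_idx)→217720 …(+2); best=7720 via (E,hash)
  {CEF}: card=360000; try (C,hash)→12400, (F,hash)→15400, (C,merge)→137920, (F,merge)→182680, (C,nl_idx)→425280, (C,nl)→722280 …(+1); best=12400 via (C,hash)
  {BEF}: card=90000; try (E,hash)→7560, (B,hash)→12000, (E,merge)→18360, (E,nl_idx)→101760, (B,merge)→137700, (E,nl)→360960 …(+1); best=7560 via (E,hash)
  {CDEF}: card=3600000; try (F,hash)→129400, (D,hash)→375600, (F,merge)→2168680, (D,nl_idx)→6492400, (D,merge)→7214200, (F,nl)→14407720 …(+1); best=129400 via (F,hash)
  {BCEF}: card=3600000; try (C,hash)→98680, (B,hash)→373120, (C,merge)→1628200, (C,nl_idx)→4237560, (C,nl)→7207560, (B,merge)→7212820 …(+1); best=98680 via (C,hash)
  {BCDEF}: card=36000000; try (D,hash)→3701880, (B,hash)→3730120, (D,nl_idx)→64898680, (D,merge)→82900480, (B,merge)→82929820, (B,nl)→216129400 …(+1); best=3701880 via (D,hash)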